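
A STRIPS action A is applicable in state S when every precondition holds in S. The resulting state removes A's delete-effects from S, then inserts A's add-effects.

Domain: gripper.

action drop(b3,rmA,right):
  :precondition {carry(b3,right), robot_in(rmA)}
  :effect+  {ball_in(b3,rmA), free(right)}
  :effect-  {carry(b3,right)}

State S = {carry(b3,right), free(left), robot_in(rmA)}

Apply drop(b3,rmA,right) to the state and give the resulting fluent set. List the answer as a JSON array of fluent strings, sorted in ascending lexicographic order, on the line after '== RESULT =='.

Compute (S \ del) ∪ add:
  pre ⊆ S: {carry(b3,right), robot_in(rmA)} ⊆ S  — applicable
  S \ del = {free(left), robot_in(rmA)}
  ∪ add   = {ball_in(b3,rmA), free(left), free(right), robot_in(rmA)}

== RESULT ==
["ball_in(b3,rmA)", "free(left)", "free(right)", "robot_in(rmA)"]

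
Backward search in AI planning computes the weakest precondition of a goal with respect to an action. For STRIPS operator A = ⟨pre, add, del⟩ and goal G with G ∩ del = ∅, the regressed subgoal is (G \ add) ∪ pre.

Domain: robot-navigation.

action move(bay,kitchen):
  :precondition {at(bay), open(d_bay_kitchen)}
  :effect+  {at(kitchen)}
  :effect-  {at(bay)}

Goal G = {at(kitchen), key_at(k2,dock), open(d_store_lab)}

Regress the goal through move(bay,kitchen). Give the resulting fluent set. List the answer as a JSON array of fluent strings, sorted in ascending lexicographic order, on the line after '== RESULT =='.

Compute (G \ add) ∪ pre:
  G ∩ del = {}  (empty — regression defined)
  G \ add = {at(kitchen), key_at(k2,dock), open(d_store_lab)} \ {at(kitchen)} = {key_at(k2,dock), open(d_store_lab)}
  ∪ pre   = {key_at(k2,dock), open(d_store_lab)} ∪ {at(bay), open(d_bay_kitchen)}
          = {at(bay), key_at(k2,dock), open(d_bay_kitchen), open(d_store_lab)}

== RESULT ==
["at(bay)", "key_at(k2,dock)", "open(d_bay_kitchen)", "open(d_store_lab)"]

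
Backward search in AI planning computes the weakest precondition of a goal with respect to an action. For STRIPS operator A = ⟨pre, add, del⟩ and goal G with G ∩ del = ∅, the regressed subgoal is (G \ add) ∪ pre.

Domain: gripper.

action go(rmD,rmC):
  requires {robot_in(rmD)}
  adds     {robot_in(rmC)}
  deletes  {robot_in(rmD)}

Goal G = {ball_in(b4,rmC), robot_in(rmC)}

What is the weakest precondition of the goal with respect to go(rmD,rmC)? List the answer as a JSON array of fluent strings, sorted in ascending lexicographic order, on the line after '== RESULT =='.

Regress:
  G ∩ del = {}  (empty — regression defined)
  G \ add = {ball_in(b4,rmC), robot_in(rmC)} \ {robot_in(rmC)} = {ball_in(b4,rmC)}
  ∪ pre   = {ball_in(b4,rmC)} ∪ {robot_in(rmD)}
          = {ball_in(b4,rmC), robot_in(rmD)}

== RESULT ==
["ball_in(b4,rmC)", "robot_in(rmD)"]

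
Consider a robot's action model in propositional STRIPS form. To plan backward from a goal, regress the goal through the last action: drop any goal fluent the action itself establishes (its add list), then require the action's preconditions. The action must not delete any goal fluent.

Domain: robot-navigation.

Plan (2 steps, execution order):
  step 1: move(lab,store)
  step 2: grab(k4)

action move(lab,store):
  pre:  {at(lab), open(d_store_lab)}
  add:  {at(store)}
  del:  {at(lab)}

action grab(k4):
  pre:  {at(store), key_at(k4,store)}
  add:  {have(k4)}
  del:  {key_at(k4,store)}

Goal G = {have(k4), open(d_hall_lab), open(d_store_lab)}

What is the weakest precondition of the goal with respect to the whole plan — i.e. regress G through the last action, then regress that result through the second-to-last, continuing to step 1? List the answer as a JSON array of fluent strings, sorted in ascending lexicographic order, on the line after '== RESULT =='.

Work backward from the goal:
  through step 2 (grab(k4)): drop {have(k4)}, keep {open(d_hall_lab), open(d_store_lab)}, require {at(store), key_at(k4,store)}
    → {at(store), key_at(k4,store), open(d_hall_lab), open(d_store_lab)}
  through step 1 (move(lab,store)): drop {at(store)}, keep {key_at(k4,store), open(d_hall_lab), open(d_store_lab)}, require {at(lab), open(d_store_lab)}
    → {at(lab), key_at(k4,store), open(d_hall_lab), open(d_store_lab)}

== RESULT ==
["at(lab)", "key_at(k4,store)", "open(d_hall_lab)", "open(d_store_lab)"]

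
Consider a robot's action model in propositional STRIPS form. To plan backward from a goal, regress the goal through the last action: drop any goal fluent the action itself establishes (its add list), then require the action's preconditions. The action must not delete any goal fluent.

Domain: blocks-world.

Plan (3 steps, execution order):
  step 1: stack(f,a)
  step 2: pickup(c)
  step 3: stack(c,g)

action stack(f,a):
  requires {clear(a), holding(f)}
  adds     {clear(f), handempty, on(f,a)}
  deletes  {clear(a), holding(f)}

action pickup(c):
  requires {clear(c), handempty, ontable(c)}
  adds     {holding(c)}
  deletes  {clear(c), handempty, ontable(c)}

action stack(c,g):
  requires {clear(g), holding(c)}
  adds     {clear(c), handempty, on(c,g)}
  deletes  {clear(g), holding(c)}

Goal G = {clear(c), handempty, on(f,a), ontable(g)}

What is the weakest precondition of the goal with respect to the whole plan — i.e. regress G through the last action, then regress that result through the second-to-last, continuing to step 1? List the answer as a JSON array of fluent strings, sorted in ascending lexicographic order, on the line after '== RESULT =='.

Regress step by step:
  through step 3 (stack(c,g)): drop {clear(c), handempty}, keep {on(f,a), ontable(g)}, require {clear(g), holding(c)}
    → {clear(g), holding(c), on(f,a), ontable(g)}
  through step 2 (pickup(c)): drop {holding(c)}, keep {clear(g), on(f,a), ontable(g)}, require {clear(c), handempty, ontable(c)}
    → {clear(c), clear(g), handempty, on(f,a), ontable(c), ontable(g)}
  through step 1 (stack(f,a)): drop {handempty, on(f,a)}, keep {clear(c), clear(g), ontable(c), ontable(g)}, require {clear(a), holding(f)}
    → {clear(a), clear(c), clear(g), holding(f), ontable(c), ontable(g)}

== RESULT ==
["clear(a)", "clear(c)", "clear(g)", "holding(f)", "ontable(c)", "ontable(g)"]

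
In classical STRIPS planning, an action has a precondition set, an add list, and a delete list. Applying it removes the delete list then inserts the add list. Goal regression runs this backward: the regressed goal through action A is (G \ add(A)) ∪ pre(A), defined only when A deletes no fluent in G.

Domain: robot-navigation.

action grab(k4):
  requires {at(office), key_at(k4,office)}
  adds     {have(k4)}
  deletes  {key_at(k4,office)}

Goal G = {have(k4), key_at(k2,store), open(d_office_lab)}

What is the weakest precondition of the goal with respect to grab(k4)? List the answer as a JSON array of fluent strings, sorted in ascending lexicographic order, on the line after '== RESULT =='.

Compute (G \ add) ∪ pre:
  G ∩ del = {}  (empty — regression defined)
  G \ add = {have(k4), key_at(k2,store), open(d_office_lab)} \ {have(k4)} = {key_at(k2,store), open(d_office_lab)}
  ∪ pre   = {key_at(k2,store), open(d_office_lab)} ∪ {at(office), key_at(k4,office)}
          = {at(office), key_at(k2,store), key_at(k4,office), open(d_office_lab)}

== RESULT ==
["at(office)", "key_at(k2,store)", "key_at(k4,office)", "open(d_office_lab)"]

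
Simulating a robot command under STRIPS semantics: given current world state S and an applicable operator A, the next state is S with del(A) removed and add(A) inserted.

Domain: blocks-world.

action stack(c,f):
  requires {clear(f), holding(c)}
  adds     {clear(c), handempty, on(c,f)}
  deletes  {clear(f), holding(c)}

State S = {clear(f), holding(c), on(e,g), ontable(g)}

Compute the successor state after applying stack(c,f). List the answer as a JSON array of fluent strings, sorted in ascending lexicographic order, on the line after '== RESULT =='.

Progress:
  pre ⊆ S: {clear(f), holding(c)} ⊆ S  — applicable
  S \ del = {on(e,g), ontable(g)}
  ∪ add   = {clear(c), handempty, on(c,f), on(e,g), ontable(g)}

== RESULT ==
["clear(c)", "handempty", "on(c,f)", "on(e,g)", "ontable(g)"]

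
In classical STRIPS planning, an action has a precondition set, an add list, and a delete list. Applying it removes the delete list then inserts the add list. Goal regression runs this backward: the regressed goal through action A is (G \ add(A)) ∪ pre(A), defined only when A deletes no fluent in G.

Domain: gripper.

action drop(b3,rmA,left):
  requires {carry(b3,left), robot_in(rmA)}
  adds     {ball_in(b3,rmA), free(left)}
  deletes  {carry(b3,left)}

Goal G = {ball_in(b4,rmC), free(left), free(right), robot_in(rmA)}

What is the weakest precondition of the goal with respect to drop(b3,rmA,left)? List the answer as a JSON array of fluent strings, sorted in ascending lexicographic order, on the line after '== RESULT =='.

Regress:
  G ∩ del = {}  (empty — regression defined)
  G \ add = {ball_in(b4,rmC), free(left), free(right), robot_in(rmA)} \ {ball_in(b3,rmA), free(left)} = {ball_in(b4,rmC), free(right), robot_in(rmA)}
  ∪ pre   = {ball_in(b4,rmC), free(right), robot_in(rmA)} ∪ {carry(b3,left), robot_in(rmA)}
          = {ball_in(b4,rmC), carry(b3,left), free(right), robot_in(rmA)}

== RESULT ==
["ball_in(b4,rmC)", "carry(b3,left)", "free(right)", "robot_in(rmA)"]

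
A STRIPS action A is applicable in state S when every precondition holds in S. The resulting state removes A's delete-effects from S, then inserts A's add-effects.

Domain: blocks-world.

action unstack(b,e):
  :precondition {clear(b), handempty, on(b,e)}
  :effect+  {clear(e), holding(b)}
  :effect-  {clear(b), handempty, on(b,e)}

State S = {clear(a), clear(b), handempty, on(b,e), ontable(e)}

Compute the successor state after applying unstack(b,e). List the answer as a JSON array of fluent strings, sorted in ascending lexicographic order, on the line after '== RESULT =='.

Compute (S \ del) ∪ add:
  pre ⊆ S: {clear(b), handempty, on(b,e)} ⊆ S  — applicable
  S \ del = {clear(a), ontable(e)}
  ∪ add   = {clear(a), clear(e), holding(b), ontable(e)}

== RESULT ==
["clear(a)", "clear(e)", "holding(b)", "ontable(e)"]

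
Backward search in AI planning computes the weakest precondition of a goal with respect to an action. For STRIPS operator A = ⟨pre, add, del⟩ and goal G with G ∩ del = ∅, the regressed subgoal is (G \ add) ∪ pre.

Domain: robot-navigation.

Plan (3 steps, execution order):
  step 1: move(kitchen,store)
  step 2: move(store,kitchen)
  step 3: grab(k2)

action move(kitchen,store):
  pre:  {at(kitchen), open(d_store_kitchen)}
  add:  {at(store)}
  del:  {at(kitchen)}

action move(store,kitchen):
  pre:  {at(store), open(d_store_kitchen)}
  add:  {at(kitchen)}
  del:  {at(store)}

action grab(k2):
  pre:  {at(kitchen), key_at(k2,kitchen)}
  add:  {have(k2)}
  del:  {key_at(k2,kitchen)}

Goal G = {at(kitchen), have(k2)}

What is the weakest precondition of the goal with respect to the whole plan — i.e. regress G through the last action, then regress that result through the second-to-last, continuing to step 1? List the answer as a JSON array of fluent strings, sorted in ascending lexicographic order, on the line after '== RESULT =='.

Work backward from the goal:
  through step 3 (grab(k2)): drop {have(k2)}, keep {at(kitchen)}, require {at(kitchen), key_at(k2,kitchen)}
    → {at(kitchen), key_at(k2,kitchen)}
  through step 2 (move(store,kitchen)): drop {at(kitchen)}, keep {key_at(k2,kitchen)}, require {at(store), open(d_store_kitchen)}
    → {at(store), key_at(k2,kitchen), open(d_store_kitchen)}
  through step 1 (move(kitchen,store)): drop {at(store)}, keep {key_at(k2,kitchen), open(d_store_kitchen)}, require {at(kitchen), open(d_store_kitchen)}
    → {at(kitchen), key_at(k2,kitchen), open(d_store_kitchen)}

== RESULT ==
["at(kitchen)", "key_at(k2,kitchen)", "open(d_store_kitchen)"]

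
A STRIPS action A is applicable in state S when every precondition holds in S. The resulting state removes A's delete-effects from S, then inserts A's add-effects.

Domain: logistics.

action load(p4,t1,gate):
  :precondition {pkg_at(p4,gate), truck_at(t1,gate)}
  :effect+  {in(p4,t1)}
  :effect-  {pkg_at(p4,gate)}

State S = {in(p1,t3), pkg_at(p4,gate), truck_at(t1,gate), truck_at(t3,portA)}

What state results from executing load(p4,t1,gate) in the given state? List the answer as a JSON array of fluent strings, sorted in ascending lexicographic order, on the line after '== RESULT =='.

Compute (S \ del) ∪ add:
  pre ⊆ S: {pkg_at(p4,gate), truck_at(t1,gate)} ⊆ S  — applicable
  S \ del = {in(p1,t3), truck_at(t1,gate), truck_at(t3,portA)}
  ∪ add   = {in(p1,t3), in(p4,t1), truck_at(t1,gate), truck_at(t3,portA)}

== RESULT ==
["in(p1,t3)", "in(p4,t1)", "truck_at(t1,gate)", "truck_at(t3,portA)"]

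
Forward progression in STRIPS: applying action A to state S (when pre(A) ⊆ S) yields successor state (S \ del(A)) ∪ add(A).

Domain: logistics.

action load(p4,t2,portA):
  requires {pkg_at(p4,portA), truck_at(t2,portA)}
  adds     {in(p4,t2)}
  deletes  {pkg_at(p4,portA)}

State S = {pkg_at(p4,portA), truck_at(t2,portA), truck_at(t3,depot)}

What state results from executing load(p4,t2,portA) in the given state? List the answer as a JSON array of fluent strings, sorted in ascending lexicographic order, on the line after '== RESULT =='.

Compute (S \ del) ∪ add:
  pre ⊆ S: {pkg_at(p4,portA), truck_at(t2,portA)} ⊆ S  — applicable
  S \ del = {truck_at(t2,portA), truck_at(t3,depot)}
  ∪ add   = {in(p4,t2), truck_at(t2,portA), truck_at(t3,depot)}

== RESULT ==
["in(p4,t2)", "truck_at(t2,portA)", "truck_at(t3,depot)"]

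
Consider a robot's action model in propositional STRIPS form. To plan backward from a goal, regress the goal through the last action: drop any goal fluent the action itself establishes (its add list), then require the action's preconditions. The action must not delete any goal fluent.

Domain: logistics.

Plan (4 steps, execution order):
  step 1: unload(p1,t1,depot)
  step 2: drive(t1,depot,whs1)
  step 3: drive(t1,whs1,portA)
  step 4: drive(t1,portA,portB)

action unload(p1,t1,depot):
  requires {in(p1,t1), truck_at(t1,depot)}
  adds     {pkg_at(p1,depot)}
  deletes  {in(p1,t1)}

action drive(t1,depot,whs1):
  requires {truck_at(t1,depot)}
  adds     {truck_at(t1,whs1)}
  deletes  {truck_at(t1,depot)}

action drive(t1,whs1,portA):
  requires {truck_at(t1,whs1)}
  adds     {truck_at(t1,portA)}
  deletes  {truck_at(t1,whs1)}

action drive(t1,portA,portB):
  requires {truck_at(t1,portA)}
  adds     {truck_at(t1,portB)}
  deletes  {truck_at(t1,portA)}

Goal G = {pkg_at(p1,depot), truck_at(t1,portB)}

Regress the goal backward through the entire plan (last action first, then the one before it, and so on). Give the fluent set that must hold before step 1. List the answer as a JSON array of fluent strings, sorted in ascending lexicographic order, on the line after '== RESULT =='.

Regress step by step:
  through step 4 (drive(t1,portA,portB)): drop {truck_at(t1,portB)}, keep {pkg_at(p1,depot)}, require {truck_at(t1,portA)}
    → {pkg_at(p1,depot), truck_at(t1,portA)}
  through step 3 (drive(t1,whs1,portA)): drop {truck_at(t1,portA)}, keep {pkg_at(p1,depot)}, require {truck_at(t1,whs1)}
    → {pkg_at(p1,depot), truck_at(t1,whs1)}
  through step 2 (drive(t1,depot,whs1)): drop {truck_at(t1,whs1)}, keep {pkg_at(p1,depot)}, require {truck_at(t1,depot)}
    → {pkg_at(p1,depot), truck_at(t1,depot)}
  through step 1 (unload(p1,t1,depot)): drop {pkg_at(p1,depot)}, keep {truck_at(t1,depot)}, require {in(p1,t1), truck_at(t1,depot)}
    → {in(p1,t1), truck_at(t1,depot)}

== RESULT ==
["in(p1,t1)", "truck_at(t1,depot)"]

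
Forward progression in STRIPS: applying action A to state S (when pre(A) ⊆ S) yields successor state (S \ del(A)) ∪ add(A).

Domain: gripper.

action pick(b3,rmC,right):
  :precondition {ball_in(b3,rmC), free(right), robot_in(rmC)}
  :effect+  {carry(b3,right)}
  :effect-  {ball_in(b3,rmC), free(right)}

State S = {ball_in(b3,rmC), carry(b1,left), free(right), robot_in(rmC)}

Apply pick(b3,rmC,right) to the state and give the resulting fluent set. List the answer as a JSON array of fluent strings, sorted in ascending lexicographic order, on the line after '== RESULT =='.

Compute (S \ del) ∪ add:
  pre ⊆ S: {ball_in(b3,rmC), free(right), robot_in(rmC)} ⊆ S  — applicable
  S \ del = {carry(b1,left), robot_in(rmC)}
  ∪ add   = {carry(b1,left), carry(b3,right), robot_in(rmC)}

== RESULT ==
["carry(b1,left)", "carry(b3,right)", "robot_in(rmC)"]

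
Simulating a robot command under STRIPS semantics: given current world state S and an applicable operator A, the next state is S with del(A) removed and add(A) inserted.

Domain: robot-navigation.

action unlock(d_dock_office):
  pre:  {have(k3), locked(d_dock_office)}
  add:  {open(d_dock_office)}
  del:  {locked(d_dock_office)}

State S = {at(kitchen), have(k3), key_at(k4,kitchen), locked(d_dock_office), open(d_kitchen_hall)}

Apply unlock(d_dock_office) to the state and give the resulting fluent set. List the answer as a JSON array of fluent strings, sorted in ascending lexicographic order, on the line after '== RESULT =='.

Compute (S \ del) ∪ add:
  pre ⊆ S: {have(k3), locked(d_dock_office)} ⊆ S  — applicable
  S \ del = {at(kitchen), have(k3), key_at(k4,kitchen), open(d_kitchen_hall)}
  ∪ add   = {at(kitchen), have(k3), key_at(k4,kitchen), open(d_dock_office), open(d_kitchen_hall)}

== RESULT ==
["at(kitchen)", "have(k3)", "key_at(k4,kitchen)", "open(d_dock_office)", "open(d_kitchen_hall)"]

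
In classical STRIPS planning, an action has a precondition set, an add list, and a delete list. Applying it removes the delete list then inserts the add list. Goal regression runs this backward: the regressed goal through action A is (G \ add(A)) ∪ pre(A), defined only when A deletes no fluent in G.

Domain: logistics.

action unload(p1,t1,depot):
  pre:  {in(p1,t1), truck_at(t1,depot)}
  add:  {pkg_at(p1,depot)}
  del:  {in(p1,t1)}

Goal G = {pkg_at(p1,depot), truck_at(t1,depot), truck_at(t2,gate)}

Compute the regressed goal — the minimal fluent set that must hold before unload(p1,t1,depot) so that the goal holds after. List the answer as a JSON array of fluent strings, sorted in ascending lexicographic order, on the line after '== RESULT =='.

Regress:
  G ∩ del = {}  (empty — regression defined)
  G \ add = {pkg_at(p1,depot), truck_at(t1,depot), truck_at(t2,gate)} \ {pkg_at(p1,depot)} = {truck_at(t1,depot), truck_at(t2,gate)}
  ∪ pre   = {truck_at(t1,depot), truck_at(t2,gate)} ∪ {in(p1,t1), truck_at(t1,depot)}
          = {in(p1,t1), truck_at(t1,depot), truck_at(t2,gate)}

== RESULT ==
["in(p1,t1)", "truck_at(t1,depot)", "truck_at(t2,gate)"]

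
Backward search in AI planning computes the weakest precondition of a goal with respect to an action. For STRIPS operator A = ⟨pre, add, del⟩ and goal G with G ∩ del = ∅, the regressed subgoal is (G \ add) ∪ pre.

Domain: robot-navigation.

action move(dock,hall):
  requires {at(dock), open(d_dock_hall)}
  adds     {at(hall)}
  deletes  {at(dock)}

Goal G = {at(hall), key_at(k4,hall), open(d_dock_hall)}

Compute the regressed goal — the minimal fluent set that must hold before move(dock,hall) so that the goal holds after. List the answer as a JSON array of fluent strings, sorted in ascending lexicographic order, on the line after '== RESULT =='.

Regress:
  G ∩ del = {}  (empty — regression defined)
  G \ add = {at(hall), key_at(k4,hall), open(d_dock_hall)} \ {at(hall)} = {key_at(k4,hall), open(d_dock_hall)}
  ∪ pre   = {key_at(k4,hall), open(d_dock_hall)} ∪ {at(dock), open(d_dock_hall)}
          = {at(dock), key_at(k4,hall), open(d_dock_hall)}

== RESULT ==
["at(dock)", "key_at(k4,hall)", "open(d_dock_hall)"]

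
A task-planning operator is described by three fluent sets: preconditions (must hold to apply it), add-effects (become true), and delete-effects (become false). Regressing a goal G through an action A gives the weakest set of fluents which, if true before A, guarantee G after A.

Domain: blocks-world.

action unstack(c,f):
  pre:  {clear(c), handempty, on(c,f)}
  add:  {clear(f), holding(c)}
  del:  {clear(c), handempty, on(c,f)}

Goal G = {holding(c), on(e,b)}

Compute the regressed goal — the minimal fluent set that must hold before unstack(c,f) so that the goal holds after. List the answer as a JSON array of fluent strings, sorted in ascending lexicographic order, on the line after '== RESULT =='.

Regress:
  G ∩ del = {}  (empty — regression defined)
  G \ add = {holding(c), on(e,b)} \ {clear(f), holding(c)} = {on(e,b)}
  ∪ pre   = {on(e,b)} ∪ {clear(c), handempty, on(c,f)}
          = {clear(c), handempty, on(c,f), on(e,b)}

== RESULT ==
["clear(c)", "handempty", "on(c,f)", "on(e,b)"]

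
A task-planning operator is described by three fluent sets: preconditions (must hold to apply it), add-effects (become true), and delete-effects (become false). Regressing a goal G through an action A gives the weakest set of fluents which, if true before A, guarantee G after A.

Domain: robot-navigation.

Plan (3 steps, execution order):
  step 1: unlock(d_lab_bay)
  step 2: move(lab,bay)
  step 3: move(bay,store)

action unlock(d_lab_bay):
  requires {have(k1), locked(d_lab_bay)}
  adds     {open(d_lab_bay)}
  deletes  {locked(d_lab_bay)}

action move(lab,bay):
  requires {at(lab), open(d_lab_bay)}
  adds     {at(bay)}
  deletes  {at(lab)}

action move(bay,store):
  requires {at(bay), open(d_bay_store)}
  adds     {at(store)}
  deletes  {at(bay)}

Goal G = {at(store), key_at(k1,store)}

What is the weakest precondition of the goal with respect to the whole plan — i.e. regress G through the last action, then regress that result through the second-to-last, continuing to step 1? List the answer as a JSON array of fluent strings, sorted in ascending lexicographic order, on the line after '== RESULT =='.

Regress step by step:
  through step 3 (move(bay,store)): drop {at(store)}, keep {key_at(k1,store)}, require {at(bay), open(d_bay_store)}
    → {at(bay), key_at(k1,store), open(d_bay_store)}
  through step 2 (move(lab,bay)): drop {at(bay)}, keep {key_at(k1,store), open(d_bay_store)}, require {at(lab), open(d_lab_bay)}
    → {at(lab), key_at(k1,store), open(d_bay_store), open(d_lab_bay)}
  through step 1 (unlock(d_lab_bay)): drop {open(d_lab_bay)}, keep {at(lab), key_at(k1,store), open(d_bay_store)}, require {have(k1), locked(d_lab_bay)}
    → {at(lab), have(k1), key_at(k1,store), locked(d_lab_bay), open(d_bay_store)}

== RESULT ==
["at(lab)", "have(k1)", "key_at(k1,store)", "locked(d_lab_bay)", "open(d_bay_store)"]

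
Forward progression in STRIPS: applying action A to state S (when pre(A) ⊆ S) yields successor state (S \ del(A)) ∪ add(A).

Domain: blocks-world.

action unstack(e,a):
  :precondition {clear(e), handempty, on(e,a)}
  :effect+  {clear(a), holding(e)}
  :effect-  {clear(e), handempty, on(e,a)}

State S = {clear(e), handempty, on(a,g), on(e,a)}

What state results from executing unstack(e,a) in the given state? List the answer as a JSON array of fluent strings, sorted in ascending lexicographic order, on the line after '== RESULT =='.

Compute (S \ del) ∪ add:
  pre ⊆ S: {clear(e), handempty, on(e,a)} ⊆ S  — applicable
  S \ del = {on(a,g)}
  ∪ add   = {clear(a), holding(e), on(a,g)}

== RESULT ==
["clear(a)", "holding(e)", "on(a,g)"]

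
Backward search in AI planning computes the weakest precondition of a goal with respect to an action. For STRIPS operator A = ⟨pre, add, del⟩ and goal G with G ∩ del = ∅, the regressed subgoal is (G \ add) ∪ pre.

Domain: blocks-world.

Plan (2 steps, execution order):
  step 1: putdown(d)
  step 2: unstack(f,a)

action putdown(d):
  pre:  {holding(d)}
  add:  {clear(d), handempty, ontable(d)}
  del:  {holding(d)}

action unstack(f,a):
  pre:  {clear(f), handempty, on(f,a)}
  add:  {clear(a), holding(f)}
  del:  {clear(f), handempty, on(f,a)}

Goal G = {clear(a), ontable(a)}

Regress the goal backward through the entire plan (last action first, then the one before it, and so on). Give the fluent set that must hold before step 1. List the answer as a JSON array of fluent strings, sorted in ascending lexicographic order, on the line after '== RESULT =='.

Regress step by step:
  through step 2 (unstack(f,a)): drop {clear(a)}, keep {ontable(a)}, require {clear(f), handempty, on(f,a)}
    → {clear(f), handempty, on(f,a), ontable(a)}
  through step 1 (putdown(d)): drop {handempty}, keep {clear(f), on(f,a), ontable(a)}, require {holding(d)}
    → {clear(f), holding(d), on(f,a), ontable(a)}

== RESULT ==
["clear(f)", "holding(d)", "on(f,a)", "ontable(a)"]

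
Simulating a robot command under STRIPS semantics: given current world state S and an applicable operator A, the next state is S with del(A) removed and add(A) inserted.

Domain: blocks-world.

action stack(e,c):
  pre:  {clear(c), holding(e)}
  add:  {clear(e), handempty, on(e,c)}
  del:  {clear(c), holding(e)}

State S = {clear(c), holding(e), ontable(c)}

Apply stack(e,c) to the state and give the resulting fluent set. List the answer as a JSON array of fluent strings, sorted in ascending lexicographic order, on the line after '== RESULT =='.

Compute (S \ del) ∪ add:
  pre ⊆ S: {clear(c), holding(e)} ⊆ S  — applicable
  S \ del = {ontable(c)}
  ∪ add   = {clear(e), handempty, on(e,c), ontable(c)}

== RESULT ==
["clear(e)", "handempty", "on(e,c)", "ontable(c)"]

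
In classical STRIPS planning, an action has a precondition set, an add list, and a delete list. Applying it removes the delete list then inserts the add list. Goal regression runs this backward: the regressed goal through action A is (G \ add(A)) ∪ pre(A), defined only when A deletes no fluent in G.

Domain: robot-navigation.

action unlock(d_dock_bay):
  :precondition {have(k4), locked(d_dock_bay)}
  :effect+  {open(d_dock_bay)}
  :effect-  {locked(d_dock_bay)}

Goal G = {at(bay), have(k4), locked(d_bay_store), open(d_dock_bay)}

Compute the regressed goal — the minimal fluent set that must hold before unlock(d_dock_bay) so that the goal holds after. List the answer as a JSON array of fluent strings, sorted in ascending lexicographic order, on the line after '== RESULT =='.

Compute (G \ add) ∪ pre:
  G ∩ del = {}  (empty — regression defined)
  G \ add = {at(bay), have(k4), locked(d_bay_store), open(d_dock_bay)} \ {open(d_dock_bay)} = {at(bay), have(k4), locked(d_bay_store)}
  ∪ pre   = {at(bay), have(k4), locked(d_bay_store)} ∪ {have(k4), locked(d_dock_bay)}
          = {at(bay), have(k4), locked(d_bay_store), locked(d_dock_bay)}

== RESULT ==
["at(bay)", "have(k4)", "locked(d_bay_store)", "locked(d_dock_bay)"]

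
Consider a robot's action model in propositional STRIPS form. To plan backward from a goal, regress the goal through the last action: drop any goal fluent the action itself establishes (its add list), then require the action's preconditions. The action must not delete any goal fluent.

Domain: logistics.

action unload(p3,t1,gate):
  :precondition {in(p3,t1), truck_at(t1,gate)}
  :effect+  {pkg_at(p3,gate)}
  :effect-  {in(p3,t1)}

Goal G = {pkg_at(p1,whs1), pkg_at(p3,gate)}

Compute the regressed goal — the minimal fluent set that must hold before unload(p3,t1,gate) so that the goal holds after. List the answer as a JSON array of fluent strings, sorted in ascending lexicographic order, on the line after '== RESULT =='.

Regress:
  G ∩ del = {}  (empty — regression defined)
  G \ add = {pkg_at(p1,whs1), pkg_at(p3,gate)} \ {pkg_at(p3,gate)} = {pkg_at(p1,whs1)}
  ∪ pre   = {pkg_at(p1,whs1)} ∪ {in(p3,t1), truck_at(t1,gate)}
          = {in(p3,t1), pkg_at(p1,whs1), truck_at(t1,gate)}

== RESULT ==
["in(p3,t1)", "pkg_at(p1,whs1)", "truck_at(t1,gate)"]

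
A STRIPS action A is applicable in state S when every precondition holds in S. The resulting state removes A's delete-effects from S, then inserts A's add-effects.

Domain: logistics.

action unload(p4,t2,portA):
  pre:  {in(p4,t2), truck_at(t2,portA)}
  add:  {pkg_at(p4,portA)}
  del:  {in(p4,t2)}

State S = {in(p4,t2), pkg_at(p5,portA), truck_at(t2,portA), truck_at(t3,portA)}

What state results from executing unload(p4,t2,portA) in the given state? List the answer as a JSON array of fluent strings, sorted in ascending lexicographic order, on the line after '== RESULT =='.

Compute (S \ del) ∪ add:
  pre ⊆ S: {in(p4,t2), truck_at(t2,portA)} ⊆ S  — applicable
  S \ del = {pkg_at(p5,portA), truck_at(t2,portA), truck_at(t3,portA)}
  ∪ add   = {pkg_at(p4,portA), pkg_at(p5,portA), truck_at(t2,portA), truck_at(t3,portA)}

== RESULT ==
["pkg_at(p4,portA)", "pkg_at(p5,portA)", "truck_at(t2,portA)", "truck_at(t3,portA)"]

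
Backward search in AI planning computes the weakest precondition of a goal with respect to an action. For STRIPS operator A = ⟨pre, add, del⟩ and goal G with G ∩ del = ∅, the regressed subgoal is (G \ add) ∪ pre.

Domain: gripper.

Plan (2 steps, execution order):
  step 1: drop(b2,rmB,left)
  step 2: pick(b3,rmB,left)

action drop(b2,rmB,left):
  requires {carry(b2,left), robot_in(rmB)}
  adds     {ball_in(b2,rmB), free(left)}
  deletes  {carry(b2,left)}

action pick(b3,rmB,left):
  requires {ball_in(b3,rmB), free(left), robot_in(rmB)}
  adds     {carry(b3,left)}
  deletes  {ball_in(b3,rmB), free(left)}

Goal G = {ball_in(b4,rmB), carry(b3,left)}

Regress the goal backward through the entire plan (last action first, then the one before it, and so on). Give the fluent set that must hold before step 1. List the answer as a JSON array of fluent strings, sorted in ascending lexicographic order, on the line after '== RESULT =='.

Regress step by step:
  through step 2 (pick(b3,rmB,left)): drop {carry(b3,left)}, keep {ball_in(b4,rmB)}, require {ball_in(b3,rmB), free(left), robot_in(rmB)}
    → {ball_in(b3,rmB), ball_in(b4,rmB), free(left), robot_in(rmB)}
  through step 1 (drop(b2,rmB,left)): drop {free(left)}, keep {ball_in(b3,rmB), ball_in(b4,rmB), robot_in(rmB)}, require {carry(b2,left), robot_in(rmB)}
    → {ball_in(b3,rmB), ball_in(b4,rmB), carry(b2,left), robot_in(rmB)}

== RESULT ==
["ball_in(b3,rmB)", "ball_in(b4,rmB)", "carry(b2,left)", "robot_in(rmB)"]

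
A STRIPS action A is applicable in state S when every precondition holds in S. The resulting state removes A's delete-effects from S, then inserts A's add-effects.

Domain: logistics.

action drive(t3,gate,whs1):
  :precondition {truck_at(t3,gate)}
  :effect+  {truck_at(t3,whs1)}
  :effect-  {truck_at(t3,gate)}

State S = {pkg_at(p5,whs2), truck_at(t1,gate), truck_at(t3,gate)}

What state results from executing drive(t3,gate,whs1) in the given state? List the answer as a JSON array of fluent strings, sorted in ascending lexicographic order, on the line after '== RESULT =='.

Progress:
  pre ⊆ S: {truck_at(t3,gate)} ⊆ S  — applicable
  S \ del = {pkg_at(p5,whs2), truck_at(t1,gate)}
  ∪ add   = {pkg_at(p5,whs2), truck_at(t1,gate), truck_at(t3,whs1)}

== RESULT ==
["pkg_at(p5,whs2)", "truck_at(t1,gate)", "truck_at(t3,whs1)"]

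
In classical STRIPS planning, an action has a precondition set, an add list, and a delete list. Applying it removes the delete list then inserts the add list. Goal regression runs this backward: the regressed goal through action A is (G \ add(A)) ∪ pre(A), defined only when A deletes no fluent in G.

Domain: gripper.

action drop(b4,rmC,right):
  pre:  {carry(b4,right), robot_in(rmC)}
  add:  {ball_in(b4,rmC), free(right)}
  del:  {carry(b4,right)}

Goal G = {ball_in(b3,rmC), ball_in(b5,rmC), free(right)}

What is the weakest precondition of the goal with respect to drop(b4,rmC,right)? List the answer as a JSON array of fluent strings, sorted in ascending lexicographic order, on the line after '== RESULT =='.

Regress:
  G ∩ del = {}  (empty — regression defined)
  G \ add = {ball_in(b3,rmC), ball_in(b5,rmC), free(right)} \ {ball_in(b4,rmC), free(right)} = {ball_in(b3,rmC), ball_in(b5,rmC)}
  ∪ pre   = {ball_in(b3,rmC), ball_in(b5,rmC)} ∪ {carry(b4,right), robot_in(rmC)}
          = {ball_in(b3,rmC), ball_in(b5,rmC), carry(b4,right), robot_in(rmC)}

== RESULT ==
["ball_in(b3,rmC)", "ball_in(b5,rmC)", "carry(b4,right)", "robot_in(rmC)"]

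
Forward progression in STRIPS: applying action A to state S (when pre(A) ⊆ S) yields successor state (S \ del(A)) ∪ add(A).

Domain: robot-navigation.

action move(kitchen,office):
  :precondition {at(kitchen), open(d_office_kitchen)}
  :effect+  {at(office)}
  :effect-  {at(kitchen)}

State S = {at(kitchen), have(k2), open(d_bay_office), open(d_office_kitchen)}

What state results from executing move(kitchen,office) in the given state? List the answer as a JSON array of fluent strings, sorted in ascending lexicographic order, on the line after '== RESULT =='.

Compute (S \ del) ∪ add:
  pre ⊆ S: {at(kitchen), open(d_office_kitchen)} ⊆ S  — applicable
  S \ del = {have(k2), open(d_bay_office), open(d_office_kitchen)}
  ∪ add   = {at(office), have(k2), open(d_bay_office), open(d_office_kitchen)}

== RESULT ==
["at(office)", "have(k2)", "open(d_bay_office)", "open(d_office_kitchen)"]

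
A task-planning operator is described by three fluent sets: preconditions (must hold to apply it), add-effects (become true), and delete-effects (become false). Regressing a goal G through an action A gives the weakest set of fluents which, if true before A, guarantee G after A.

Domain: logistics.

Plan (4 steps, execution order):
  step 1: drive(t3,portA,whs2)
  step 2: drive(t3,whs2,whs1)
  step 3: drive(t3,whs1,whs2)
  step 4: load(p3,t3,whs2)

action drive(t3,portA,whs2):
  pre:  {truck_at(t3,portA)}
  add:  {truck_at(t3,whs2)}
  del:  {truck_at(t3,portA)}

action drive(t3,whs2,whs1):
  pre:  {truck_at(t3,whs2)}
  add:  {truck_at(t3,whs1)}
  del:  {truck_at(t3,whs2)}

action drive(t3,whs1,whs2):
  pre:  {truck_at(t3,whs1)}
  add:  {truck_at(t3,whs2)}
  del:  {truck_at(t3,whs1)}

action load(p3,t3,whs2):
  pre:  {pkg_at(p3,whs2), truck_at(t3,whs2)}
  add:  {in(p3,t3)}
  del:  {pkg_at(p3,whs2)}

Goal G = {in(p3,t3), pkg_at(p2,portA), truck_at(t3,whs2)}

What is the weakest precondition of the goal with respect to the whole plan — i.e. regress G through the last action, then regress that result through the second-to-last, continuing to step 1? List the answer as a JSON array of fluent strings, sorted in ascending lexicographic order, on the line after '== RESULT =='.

Work backward from the goal:
  through step 4 (load(p3,t3,whs2)): drop {in(p3,t3)}, keep {pkg_at(p2,portA), truck_at(t3,whs2)}, require {pkg_at(p3,whs2), truck_at(t3,whs2)}
    → {pkg_at(p2,portA), pkg_at(p3,whs2), truck_at(t3,whs2)}
  through step 3 (drive(t3,whs1,whs2)): drop {truck_at(t3,whs2)}, keep {pkg_at(p2,portA), pkg_at(p3,whs2)}, require {truck_at(t3,whs1)}
    → {pkg_at(p2,portA), pkg_at(p3,whs2), truck_at(t3,whs1)}
  through step 2 (drive(t3,whs2,whs1)): drop {truck_at(t3,whs1)}, keep {pkg_at(p2,portA), pkg_at(p3,whs2)}, require {truck_at(t3,whs2)}
    → {pkg_at(p2,portA), pkg_at(p3,whs2), truck_at(t3,whs2)}
  through step 1 (drive(t3,portA,whs2)): drop {truck_at(t3,whs2)}, keep {pkg_at(p2,portA), pkg_at(p3,whs2)}, require {truck_at(t3,portA)}
    → {pkg_at(p2,portA), pkg_at(p3,whs2), truck_at(t3,portA)}

== RESULT ==
["pkg_at(p2,portA)", "pkg_at(p3,whs2)", "truck_at(t3,portA)"]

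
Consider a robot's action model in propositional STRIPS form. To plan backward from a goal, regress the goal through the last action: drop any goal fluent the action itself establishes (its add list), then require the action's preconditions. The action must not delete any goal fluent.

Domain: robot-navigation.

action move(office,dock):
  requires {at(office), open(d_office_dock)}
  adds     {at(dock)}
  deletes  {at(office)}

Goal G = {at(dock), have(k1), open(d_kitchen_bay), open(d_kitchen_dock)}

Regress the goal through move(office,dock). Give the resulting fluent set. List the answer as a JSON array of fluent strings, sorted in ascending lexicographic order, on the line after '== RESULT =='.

Compute (G \ add) ∪ pre:
  G ∩ del = {}  (empty — regression defined)
  G \ add = {at(dock), have(k1), open(d_kitchen_bay), open(d_kitchen_dock)} \ {at(dock)} = {have(k1), open(d_kitchen_bay), open(d_kitchen_dock)}
  ∪ pre   = {have(k1), open(d_kitchen_bay), open(d_kitchen_dock)} ∪ {at(office), open(d_office_dock)}
          = {at(office), have(k1), open(d_kitchen_bay), open(d_kitchen_dock), open(d_office_dock)}

== RESULT ==
["at(office)", "have(k1)", "open(d_kitchen_bay)", "open(d_kitchen_dock)", "open(d_office_dock)"]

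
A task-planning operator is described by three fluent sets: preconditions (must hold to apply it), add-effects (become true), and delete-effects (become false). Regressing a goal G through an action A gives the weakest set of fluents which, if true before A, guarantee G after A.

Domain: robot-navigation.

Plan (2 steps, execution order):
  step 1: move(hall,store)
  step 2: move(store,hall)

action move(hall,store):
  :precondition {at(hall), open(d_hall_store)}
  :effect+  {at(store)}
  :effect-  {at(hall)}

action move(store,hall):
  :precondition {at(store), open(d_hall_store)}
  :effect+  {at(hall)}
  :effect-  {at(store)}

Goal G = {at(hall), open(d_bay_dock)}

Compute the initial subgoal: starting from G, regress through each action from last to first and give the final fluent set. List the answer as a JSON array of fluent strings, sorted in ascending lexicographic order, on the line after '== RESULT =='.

Regress step by step:
  through step 2 (move(store,hall)): drop {at(hall)}, keep {open(d_bay_dock)}, require {at(store), open(d_hall_store)}
    → {at(store), open(d_bay_dock), open(d_hall_store)}
  through step 1 (move(hall,store)): drop {at(store)}, keep {open(d_bay_dock), open(d_hall_store)}, require {at(hall), open(d_hall_store)}
    → {at(hall), open(d_bay_dock), open(d_hall_store)}

== RESULT ==
["at(hall)", "open(d_bay_dock)", "open(d_hall_store)"]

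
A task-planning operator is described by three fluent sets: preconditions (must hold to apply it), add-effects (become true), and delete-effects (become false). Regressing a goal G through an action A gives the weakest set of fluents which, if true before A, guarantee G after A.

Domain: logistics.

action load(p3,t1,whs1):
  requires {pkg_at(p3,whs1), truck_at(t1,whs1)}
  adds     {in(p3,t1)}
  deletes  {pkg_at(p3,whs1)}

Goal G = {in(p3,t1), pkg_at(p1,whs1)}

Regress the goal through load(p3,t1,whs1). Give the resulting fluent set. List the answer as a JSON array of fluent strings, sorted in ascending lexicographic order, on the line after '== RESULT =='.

Regress:
  G ∩ del = {}  (empty — regression defined)
  G \ add = {in(p3,t1), pkg_at(p1,whs1)} \ {in(p3,t1)} = {pkg_at(p1,whs1)}
  ∪ pre   = {pkg_at(p1,whs1)} ∪ {pkg_at(p3,whs1), truck_at(t1,whs1)}
          = {pkg_at(p1,whs1), pkg_at(p3,whs1), truck_at(t1,whs1)}

== RESULT ==
["pkg_at(p1,whs1)", "pkg_at(p3,whs1)", "truck_at(t1,whs1)"]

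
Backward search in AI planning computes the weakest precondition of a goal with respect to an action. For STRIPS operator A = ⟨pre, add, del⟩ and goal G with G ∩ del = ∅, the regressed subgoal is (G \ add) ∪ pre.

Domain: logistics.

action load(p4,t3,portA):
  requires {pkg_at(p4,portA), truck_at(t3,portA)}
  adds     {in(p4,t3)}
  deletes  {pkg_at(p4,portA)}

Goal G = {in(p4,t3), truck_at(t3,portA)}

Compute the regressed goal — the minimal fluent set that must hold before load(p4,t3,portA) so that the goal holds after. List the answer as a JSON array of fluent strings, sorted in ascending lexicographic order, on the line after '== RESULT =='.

Regress:
  G ∩ del = {}  (empty — regression defined)
  G \ add = {in(p4,t3), truck_at(t3,portA)} \ {in(p4,t3)} = {truck_at(t3,portA)}
  ∪ pre   = {truck_at(t3,portA)} ∪ {pkg_at(p4,portA), truck_at(t3,portA)}
          = {pkg_at(p4,portA), truck_at(t3,portA)}

== RESULT ==
["pkg_at(p4,portA)", "truck_at(t3,portA)"]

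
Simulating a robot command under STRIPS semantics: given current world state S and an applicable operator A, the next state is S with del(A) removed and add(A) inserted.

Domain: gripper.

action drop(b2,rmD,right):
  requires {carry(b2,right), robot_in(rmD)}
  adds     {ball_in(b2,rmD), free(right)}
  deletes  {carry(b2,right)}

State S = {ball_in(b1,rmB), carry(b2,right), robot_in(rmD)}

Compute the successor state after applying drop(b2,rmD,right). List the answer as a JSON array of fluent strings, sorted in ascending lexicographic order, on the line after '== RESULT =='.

Compute (S \ del) ∪ add:
  pre ⊆ S: {carry(b2,right), robot_in(rmD)} ⊆ S  — applicable
  S \ del = {ball_in(b1,rmB), robot_in(rmD)}
  ∪ add   = {ball_in(b1,rmB), ball_in(b2,rmD), free(right), robot_in(rmD)}

== RESULT ==
["ball_in(b1,rmB)", "ball_in(b2,rmD)", "free(right)", "robot_in(rmD)"]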